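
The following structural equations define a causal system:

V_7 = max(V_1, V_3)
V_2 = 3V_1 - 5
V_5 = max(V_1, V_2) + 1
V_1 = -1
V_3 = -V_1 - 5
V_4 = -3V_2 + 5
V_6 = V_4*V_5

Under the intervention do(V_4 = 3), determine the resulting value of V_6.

Under do(V_4=3), the mechanism V_4 = -3V_2 + 5 is discarded; V_4 is fixed at 3.
V_2 = 3V_1 - 5  [with V_1=-1]  = -8
V_5 = max(V_1, V_2) + 1  [with V_1=-1, V_2=-8]  = 0
V_6 = V_4*V_5  [with V_4=3, V_5=0]  = 0

0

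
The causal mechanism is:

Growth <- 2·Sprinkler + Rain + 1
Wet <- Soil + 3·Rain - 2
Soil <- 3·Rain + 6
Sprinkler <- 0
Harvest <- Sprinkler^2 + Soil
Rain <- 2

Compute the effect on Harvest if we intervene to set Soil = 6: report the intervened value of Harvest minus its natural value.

The intervention breaks the incoming arrows to Soil: Soil <- 3·Rain + 6 no longer applies, and Soil = 6.
Harvest = Sprinkler^2 + Soil  [with Sprinkler=0, Soil=6]  = 6
Without intervention: Soil = 3·Rain + 6  [with Rain=2]  = 12; Harvest = Sprinkler^2 + Soil  [with Sprinkler=0, Soil=12]  = 12.
Change = 6 − 12 = -6.

-6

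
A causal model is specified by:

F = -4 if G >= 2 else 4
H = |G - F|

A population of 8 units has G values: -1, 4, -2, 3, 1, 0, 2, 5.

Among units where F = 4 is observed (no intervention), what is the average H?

4.5

Observing F=4 restricts to units where F's equation naturally yields 4: G ∈ {-1, -2, 1, 0}. In that subpopulation H = 5, 6, 3, 4, mean 4.5.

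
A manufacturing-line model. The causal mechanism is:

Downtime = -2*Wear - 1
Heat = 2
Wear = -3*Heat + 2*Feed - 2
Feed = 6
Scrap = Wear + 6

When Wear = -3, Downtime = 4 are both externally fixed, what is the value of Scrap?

3

The joint intervention fixes Wear = -3, Downtime = 4, removing each variable's own equation.
Scrap = Wear + 6  [with Wear=-3]  = 3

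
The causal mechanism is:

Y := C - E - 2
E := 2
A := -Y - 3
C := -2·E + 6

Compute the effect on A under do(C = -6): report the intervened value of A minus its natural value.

8

Under do(C=-6), the mechanism C := -2·E + 6 is discarded; C is fixed at -6.
Y = C - E - 2  [with C=-6, E=2]  = -10
A = -Y - 3  [with Y=-10]  = 7
Without intervention: C = -2·E + 6  [with E=2]  = 2; Y = C - E - 2  [with C=2, E=2]  = -2; A = -Y - 3  [with Y=-2]  = -1.
Change = 7 − (-1) = 8.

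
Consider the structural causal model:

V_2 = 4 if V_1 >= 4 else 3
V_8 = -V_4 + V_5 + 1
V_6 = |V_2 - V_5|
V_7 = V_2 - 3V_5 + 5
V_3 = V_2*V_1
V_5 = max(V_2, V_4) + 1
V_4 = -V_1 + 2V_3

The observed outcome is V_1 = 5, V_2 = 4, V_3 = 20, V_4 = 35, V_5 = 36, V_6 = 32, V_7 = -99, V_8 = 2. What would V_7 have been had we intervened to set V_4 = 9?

The intervention breaks the incoming arrows to V_4: V_4 = -V_1 + 2V_3 no longer applies, and V_4 = 9.
V_2 = 4 if V_1 >= 4 else 3  [with V_1=5]  = 4
V_5 = max(V_2, V_4) + 1  [with V_2=4, V_4=9]  = 10
V_7 = V_2 - 3V_5 + 5  [with V_2=4, V_5=10]  = -21

-21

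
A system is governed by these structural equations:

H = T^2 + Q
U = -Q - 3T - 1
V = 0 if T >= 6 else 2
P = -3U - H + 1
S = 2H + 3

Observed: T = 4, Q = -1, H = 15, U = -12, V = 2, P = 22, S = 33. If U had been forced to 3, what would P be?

-23

Under do(U=3), the mechanism U = -Q - 3T - 1 is discarded; U is fixed at 3.
H = T^2 + Q  [with T=4, Q=-1]  = 15
P = -3U - H + 1  [with U=3, H=15]  = -23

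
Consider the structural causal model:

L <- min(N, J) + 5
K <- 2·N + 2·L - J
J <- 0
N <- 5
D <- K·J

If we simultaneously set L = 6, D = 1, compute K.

The joint intervention fixes L = 6, D = 1, removing each variable's own equation.
K = 2·N + 2·L - J  [with N=5, L=6, J=0]  = 22

22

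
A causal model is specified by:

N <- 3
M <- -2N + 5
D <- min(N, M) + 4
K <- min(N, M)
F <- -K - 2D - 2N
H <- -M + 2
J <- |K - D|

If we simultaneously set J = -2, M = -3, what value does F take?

The joint intervention fixes J = -2, M = -3, removing each variable's own equation.
D = min(N, M) + 4  [with N=3, M=-3]  = 1
K = min(N, M)  [with N=3, M=-3]  = -3
F = -K - 2D - 2N  [with K=-3, D=1, N=3]  = -5

-5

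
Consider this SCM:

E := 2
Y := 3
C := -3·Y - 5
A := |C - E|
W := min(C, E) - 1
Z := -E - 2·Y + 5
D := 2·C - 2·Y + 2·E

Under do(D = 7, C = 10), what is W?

Under do(D = 7, C = 10), each intervened variable's structural equation is replaced by its fixed value.
W = min(C, E) - 1  [with C=10, E=2]  = 1

1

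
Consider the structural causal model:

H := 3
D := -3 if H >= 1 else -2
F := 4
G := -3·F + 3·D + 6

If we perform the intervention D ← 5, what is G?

9

The intervention breaks the incoming arrows to D: D := -3 if H >= 1 else -2 no longer applies, and D = 5.
G = -3·F + 3·D + 6  [with F=4, D=5]  = 9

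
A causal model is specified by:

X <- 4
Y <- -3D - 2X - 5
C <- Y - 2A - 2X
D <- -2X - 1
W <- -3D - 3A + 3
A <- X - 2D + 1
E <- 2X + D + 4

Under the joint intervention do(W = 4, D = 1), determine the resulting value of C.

-30

Under do(W = 4, D = 1), each intervened variable's structural equation is replaced by its fixed value.
A = X - 2D + 1  [with X=4, D=1]  = 3
Y = -3D - 2X - 5  [with D=1, X=4]  = -16
C = Y - 2A - 2X  [with Y=-16, A=3, X=4]  = -30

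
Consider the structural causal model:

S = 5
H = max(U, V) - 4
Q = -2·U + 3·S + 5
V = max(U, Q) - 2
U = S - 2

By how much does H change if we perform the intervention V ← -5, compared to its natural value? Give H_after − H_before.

-9

Intervening sets V = -5 and removes its equation (V = max(U, Q) - 2).
U = S - 2  [with S=5]  = 3
H = max(U, V) - 4  [with U=3, V=-5]  = -1
Without intervention: U = S - 2  [with S=5]  = 3; Q = -2·U + 3·S + 5  [with U=3, S=5]  = 14; V = max(U, Q) - 2  [with U=3, Q=14]  = 12; H = max(U, V) - 4  [with U=3, V=12]  = 8.
Change = -1 − 8 = -9.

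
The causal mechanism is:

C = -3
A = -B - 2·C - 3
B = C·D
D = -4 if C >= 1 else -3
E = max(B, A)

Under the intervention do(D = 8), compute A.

27

Under do(D=8), the mechanism D = -4 if C >= 1 else -3 is discarded; D is fixed at 8.
B = C·D  [with C=-3, D=8]  = -24
A = -B - 2·C - 3  [with B=-24, C=-3]  = 27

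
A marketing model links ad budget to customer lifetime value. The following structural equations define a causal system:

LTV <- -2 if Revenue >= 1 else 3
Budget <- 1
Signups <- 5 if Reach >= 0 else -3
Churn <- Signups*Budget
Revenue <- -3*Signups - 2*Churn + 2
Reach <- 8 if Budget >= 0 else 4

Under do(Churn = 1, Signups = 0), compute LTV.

The joint intervention fixes Churn = 1, Signups = 0, removing each variable's own equation.
Revenue = -3*Signups - 2*Churn + 2  [with Signups=0, Churn=1]  = 0
LTV = -2 if Revenue >= 1 else 3  [with Revenue=0]  = 3

3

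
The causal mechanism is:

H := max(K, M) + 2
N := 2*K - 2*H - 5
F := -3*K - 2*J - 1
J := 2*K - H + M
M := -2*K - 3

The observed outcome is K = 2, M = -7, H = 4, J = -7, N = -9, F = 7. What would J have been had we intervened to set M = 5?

2

Under do(M=5), the mechanism M := -2*K - 3 is discarded; M is fixed at 5.
H = max(K, M) + 2  [with K=2, M=5]  = 7
J = 2*K - H + M  [with K=2, H=7, M=5]  = 2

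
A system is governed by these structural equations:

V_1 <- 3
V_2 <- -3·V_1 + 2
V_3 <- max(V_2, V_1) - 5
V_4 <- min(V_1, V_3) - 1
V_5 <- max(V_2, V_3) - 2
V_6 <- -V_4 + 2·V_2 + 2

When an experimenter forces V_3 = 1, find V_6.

The intervention breaks the incoming arrows to V_3: V_3 <- max(V_2, V_1) - 5 no longer applies, and V_3 = 1.
V_2 = -3·V_1 + 2  [with V_1=3]  = -7
V_4 = min(V_1, V_3) - 1  [with V_1=3, V_3=1]  = 0
V_6 = -V_4 + 2·V_2 + 2  [with V_4=0, V_2=-7]  = -12

-12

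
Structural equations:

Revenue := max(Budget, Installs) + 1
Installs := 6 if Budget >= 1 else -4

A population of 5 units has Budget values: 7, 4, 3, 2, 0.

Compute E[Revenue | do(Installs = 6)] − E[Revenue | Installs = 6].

-0.05

do(Installs=6) breaks Installs's dependence on Budget. With Installs=6 fixed, Revenue across the units is 8, 7, 7, 7, 7, mean 7.2.
Conditioning on Installs=6 selects the 4 unit(s) with Budget ∈ {7, 4, 3, 2}. Their Revenue values: 8, 7, 7, 7. Mean = 7.25.
Difference = 7.2 − 7.25 = -0.05.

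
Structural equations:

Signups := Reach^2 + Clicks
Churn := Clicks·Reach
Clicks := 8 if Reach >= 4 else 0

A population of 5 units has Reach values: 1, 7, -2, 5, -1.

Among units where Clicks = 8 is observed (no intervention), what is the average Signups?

Observing Clicks=8 restricts to units where Clicks's equation naturally yields 8: Reach ∈ {7, 5}. In that subpopulation Signups = 57, 33, mean 45.

45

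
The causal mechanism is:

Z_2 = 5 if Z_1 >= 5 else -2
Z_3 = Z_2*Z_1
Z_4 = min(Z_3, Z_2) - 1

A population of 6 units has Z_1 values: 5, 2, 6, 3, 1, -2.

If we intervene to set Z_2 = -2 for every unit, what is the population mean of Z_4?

The intervention sets Z_2=-2 in all 6 units regardless of Z_1. Recomputing Z_4 per unit gives -11, -5, -13, -7, -3, -3; average -7.

-7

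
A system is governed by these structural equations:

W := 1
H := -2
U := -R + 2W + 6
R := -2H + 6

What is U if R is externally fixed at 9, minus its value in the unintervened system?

1

The intervention breaks the incoming arrows to R: R := -2H + 6 no longer applies, and R = 9.
U = -R + 2W + 6  [with R=9, W=1]  = -1
Without intervention: R = -2H + 6  [with H=-2]  = 10; U = -R + 2W + 6  [with R=10, W=1]  = -2.
Change = -1 − (-2) = 1.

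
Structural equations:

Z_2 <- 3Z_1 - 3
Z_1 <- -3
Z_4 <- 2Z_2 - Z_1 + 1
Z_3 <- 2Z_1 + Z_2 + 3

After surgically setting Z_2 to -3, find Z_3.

The intervention breaks the incoming arrows to Z_2: Z_2 <- 3Z_1 - 3 no longer applies, and Z_2 = -3.
Z_3 = 2Z_1 + Z_2 + 3  [with Z_1=-3, Z_2=-3]  = -6

-6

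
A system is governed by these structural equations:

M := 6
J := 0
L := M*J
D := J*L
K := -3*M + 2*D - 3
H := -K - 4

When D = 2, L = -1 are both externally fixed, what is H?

The joint intervention fixes D = 2, L = -1, removing each variable's own equation.
K = -3*M + 2*D - 3  [with M=6, D=2]  = -17
H = -K - 4  [with K=-17]  = 13

13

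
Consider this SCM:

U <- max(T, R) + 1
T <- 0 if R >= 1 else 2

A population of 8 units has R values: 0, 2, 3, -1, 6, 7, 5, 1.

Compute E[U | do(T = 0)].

Every unit gets T=0 under the intervention. U values become 1, 3, 4, 1, 7, 8, 6, 2; E[U|do(T=0)] = 4.

4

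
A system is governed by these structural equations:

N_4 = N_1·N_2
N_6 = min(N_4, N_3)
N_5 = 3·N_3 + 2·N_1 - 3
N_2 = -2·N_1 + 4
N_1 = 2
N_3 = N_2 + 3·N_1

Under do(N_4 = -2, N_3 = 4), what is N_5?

13

The joint intervention fixes N_4 = -2, N_3 = 4, removing each variable's own equation.
N_5 = 3·N_3 + 2·N_1 - 3  [with N_3=4, N_1=2]  = 13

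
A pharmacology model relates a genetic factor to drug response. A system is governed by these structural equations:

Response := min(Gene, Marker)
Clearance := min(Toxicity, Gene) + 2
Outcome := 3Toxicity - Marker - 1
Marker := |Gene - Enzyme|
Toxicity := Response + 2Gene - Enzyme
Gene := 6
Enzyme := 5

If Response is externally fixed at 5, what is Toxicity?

12

Intervening sets Response = 5 and removes its equation (Response := min(Gene, Marker)).
Toxicity = Response + 2Gene - Enzyme  [with Response=5, Gene=6, Enzyme=5]  = 12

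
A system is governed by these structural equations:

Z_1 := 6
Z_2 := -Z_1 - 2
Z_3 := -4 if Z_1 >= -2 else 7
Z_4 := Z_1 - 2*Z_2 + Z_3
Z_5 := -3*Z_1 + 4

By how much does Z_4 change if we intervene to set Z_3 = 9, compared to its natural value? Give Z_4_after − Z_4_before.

The intervention breaks the incoming arrows to Z_3: Z_3 := -4 if Z_1 >= -2 else 7 no longer applies, and Z_3 = 9.
Z_2 = -Z_1 - 2  [with Z_1=6]  = -8
Z_4 = Z_1 - 2*Z_2 + Z_3  [with Z_1=6, Z_2=-8, Z_3=9]  = 31
Without intervention: Z_2 = -Z_1 - 2  [with Z_1=6]  = -8; Z_3 = -4 if Z_1 >= -2 else 7  [with Z_1=6]  = -4; Z_4 = Z_1 - 2*Z_2 + Z_3  [with Z_1=6, Z_2=-8, Z_3=-4]  = 18.
Change = 31 − 18 = 13.

13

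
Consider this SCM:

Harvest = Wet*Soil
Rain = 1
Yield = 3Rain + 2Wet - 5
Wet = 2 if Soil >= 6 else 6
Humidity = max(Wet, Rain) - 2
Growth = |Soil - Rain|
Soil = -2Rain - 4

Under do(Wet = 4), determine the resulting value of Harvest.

-24

The intervention breaks the incoming arrows to Wet: Wet = 2 if Soil >= 6 else 6 no longer applies, and Wet = 4.
Soil = -2Rain - 4  [with Rain=1]  = -6
Harvest = Wet*Soil  [with Wet=4, Soil=-6]  = -24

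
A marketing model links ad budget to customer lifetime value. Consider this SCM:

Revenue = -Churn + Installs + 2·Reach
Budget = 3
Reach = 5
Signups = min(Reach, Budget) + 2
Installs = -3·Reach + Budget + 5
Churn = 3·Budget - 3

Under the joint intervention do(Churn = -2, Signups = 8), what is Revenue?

5

Setting Churn = -2, Signups = 8 by intervention discards those variables' equations.
Installs = -3·Reach + Budget + 5  [with Reach=5, Budget=3]  = -7
Revenue = -Churn + Installs + 2·Reach  [with Churn=-2, Installs=-7, Reach=5]  = 5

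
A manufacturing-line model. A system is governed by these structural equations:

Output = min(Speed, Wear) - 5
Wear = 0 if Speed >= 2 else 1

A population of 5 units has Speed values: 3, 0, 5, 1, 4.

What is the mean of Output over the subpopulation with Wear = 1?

E[Output|Wear=1] averages over only the 2 units with Wear=1 (Speed = 0, 1): Output = -5, -4, mean -4.5.

-4.5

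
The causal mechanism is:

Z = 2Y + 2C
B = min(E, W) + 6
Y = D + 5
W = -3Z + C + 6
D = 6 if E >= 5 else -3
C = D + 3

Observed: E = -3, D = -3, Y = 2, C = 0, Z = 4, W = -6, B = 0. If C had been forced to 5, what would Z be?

Intervening sets C = 5 and removes its equation (C = D + 3).
D = 6 if E >= 5 else -3  [with E=-3]  = -3
Y = D + 5  [with D=-3]  = 2
Z = 2Y + 2C  [with Y=2, C=5]  = 14

14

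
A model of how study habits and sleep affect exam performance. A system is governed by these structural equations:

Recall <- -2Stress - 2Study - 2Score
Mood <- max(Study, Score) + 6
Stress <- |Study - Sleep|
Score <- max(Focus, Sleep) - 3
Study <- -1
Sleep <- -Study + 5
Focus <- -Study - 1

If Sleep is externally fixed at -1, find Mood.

Under do(Sleep=-1), the mechanism Sleep <- -Study + 5 is discarded; Sleep is fixed at -1.
Focus = -Study - 1  [with Study=-1]  = 0
Score = max(Focus, Sleep) - 3  [with Focus=0, Sleep=-1]  = -3
Mood = max(Study, Score) + 6  [with Study=-1, Score=-3]  = 5

5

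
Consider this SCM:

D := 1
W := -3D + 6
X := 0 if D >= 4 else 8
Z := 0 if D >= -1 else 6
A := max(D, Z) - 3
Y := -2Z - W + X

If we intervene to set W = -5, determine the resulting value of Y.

13

Under do(W=-5), the mechanism W := -3D + 6 is discarded; W is fixed at -5.
X = 0 if D >= 4 else 8  [with D=1]  = 8
Z = 0 if D >= -1 else 6  [with D=1]  = 0
Y = -2Z - W + X  [with Z=0, W=-5, X=8]  = 13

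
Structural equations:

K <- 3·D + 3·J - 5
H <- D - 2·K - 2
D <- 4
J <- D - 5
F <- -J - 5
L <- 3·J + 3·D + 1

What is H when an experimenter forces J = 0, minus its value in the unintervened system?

Under do(J=0), the mechanism J <- D - 5 is discarded; J is fixed at 0.
K = 3·D + 3·J - 5  [with D=4, J=0]  = 7
H = D - 2·K - 2  [with D=4, K=7]  = -12
Without intervention: J = D - 5  [with D=4]  = -1; K = 3·D + 3·J - 5  [with D=4, J=-1]  = 4; H = D - 2·K - 2  [with D=4, K=4]  = -6.
Change = -12 − (-6) = -6.

-6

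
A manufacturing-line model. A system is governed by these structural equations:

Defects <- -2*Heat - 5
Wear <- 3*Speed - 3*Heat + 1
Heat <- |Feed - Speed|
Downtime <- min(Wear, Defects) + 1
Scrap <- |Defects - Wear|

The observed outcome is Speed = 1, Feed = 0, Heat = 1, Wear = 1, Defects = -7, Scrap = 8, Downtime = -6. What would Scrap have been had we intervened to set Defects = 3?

The intervention breaks the incoming arrows to Defects: Defects <- -2*Heat - 5 no longer applies, and Defects = 3.
Heat = |Feed - Speed|  [with Feed=0, Speed=1]  = 1
Wear = 3*Speed - 3*Heat + 1  [with Speed=1, Heat=1]  = 1
Scrap = |Defects - Wear|  [with Defects=3, Wear=1]  = 2

2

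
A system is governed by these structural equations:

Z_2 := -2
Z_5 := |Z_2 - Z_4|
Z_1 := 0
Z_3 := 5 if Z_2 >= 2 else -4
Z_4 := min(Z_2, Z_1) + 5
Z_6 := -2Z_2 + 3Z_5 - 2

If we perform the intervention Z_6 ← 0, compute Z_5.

5

do(Z_6=0) replaces the equation Z_6 := -2Z_2 + 3Z_5 - 2 with the constant Z_6 = 0.
Since Z_5 is not a descendant of the intervened variable, it is unaffected.
Z_4 = min(Z_2, Z_1) + 5  [with Z_2=-2, Z_1=0]  = 3
Z_5 = |Z_2 - Z_4|  [with Z_2=-2, Z_4=3]  = 5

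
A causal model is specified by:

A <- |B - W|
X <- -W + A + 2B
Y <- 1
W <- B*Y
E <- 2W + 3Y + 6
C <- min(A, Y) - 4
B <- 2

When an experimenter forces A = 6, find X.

Intervening sets A = 6 and removes its equation (A <- |B - W|).
W = B*Y  [with B=2, Y=1]  = 2
X = -W + A + 2B  [with W=2, A=6, B=2]  = 8

8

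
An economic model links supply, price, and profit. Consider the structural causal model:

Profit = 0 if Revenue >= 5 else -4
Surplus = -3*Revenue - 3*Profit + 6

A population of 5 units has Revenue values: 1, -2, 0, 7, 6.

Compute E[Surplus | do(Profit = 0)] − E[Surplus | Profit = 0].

12.3

Under do(Profit=0), Profit's equation is replaced by Profit=0 for every unit. Per-unit Surplus: 3, 12, 6, -15, -12. Mean = -1.2.
E[Surplus|Profit=0] averages over only the 2 units with Profit=0 (Revenue = 7, 6): Surplus = -15, -12, mean -13.5.
Difference = -1.2 − (-13.5) = 12.3.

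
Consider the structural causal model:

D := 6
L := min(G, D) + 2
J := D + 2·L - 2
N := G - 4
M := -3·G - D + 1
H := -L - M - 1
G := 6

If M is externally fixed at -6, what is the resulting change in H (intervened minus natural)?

-17

Intervening sets M = -6 and removes its equation (M := -3·G - D + 1).
L = min(G, D) + 2  [with G=6, D=6]  = 8
H = -L - M - 1  [with L=8, M=-6]  = -3
Without intervention: L = min(G, D) + 2  [with G=6, D=6]  = 8; M = -3·G - D + 1  [with G=6, D=6]  = -23; H = -L - M - 1  [with L=8, M=-23]  = 14.
Change = -3 − 14 = -17.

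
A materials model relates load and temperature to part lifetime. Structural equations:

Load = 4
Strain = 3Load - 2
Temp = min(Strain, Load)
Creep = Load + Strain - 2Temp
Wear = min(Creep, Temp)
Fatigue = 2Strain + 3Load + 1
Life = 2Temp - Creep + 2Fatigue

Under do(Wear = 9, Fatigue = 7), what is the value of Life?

Under do(Wear = 9, Fatigue = 7), each intervened variable's structural equation is replaced by its fixed value.
Strain = 3Load - 2  [with Load=4]  = 10
Temp = min(Strain, Load)  [with Strain=10, Load=4]  = 4
Creep = Load + Strain - 2Temp  [with Load=4, Strain=10, Temp=4]  = 6
Life = 2Temp - Creep + 2Fatigue  [with Temp=4, Creep=6, Fatigue=7]  = 16

16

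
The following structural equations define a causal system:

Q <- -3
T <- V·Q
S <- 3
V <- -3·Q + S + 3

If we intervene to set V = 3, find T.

The intervention breaks the incoming arrows to V: V <- -3·Q + S + 3 no longer applies, and V = 3.
T = V·Q  [with V=3, Q=-3]  = -9

-9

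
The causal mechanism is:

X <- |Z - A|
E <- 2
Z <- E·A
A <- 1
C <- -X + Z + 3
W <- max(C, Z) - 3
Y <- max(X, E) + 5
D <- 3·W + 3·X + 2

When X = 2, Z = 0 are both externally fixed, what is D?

2

The joint intervention fixes X = 2, Z = 0, removing each variable's own equation.
C = -X + Z + 3  [with X=2, Z=0]  = 1
W = max(C, Z) - 3  [with C=1, Z=0]  = -2
D = 3·W + 3·X + 2  [with W=-2, X=2]  = 2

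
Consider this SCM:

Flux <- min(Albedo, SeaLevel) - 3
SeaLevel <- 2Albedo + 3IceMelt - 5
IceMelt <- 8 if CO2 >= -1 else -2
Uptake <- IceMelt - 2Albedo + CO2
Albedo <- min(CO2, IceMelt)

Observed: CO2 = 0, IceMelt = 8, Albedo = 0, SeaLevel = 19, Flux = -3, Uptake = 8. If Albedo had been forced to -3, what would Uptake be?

The intervention breaks the incoming arrows to Albedo: Albedo <- min(CO2, IceMelt) no longer applies, and Albedo = -3.
IceMelt = 8 if CO2 >= -1 else -2  [with CO2=0]  = 8
Uptake = IceMelt - 2Albedo + CO2  [with IceMelt=8, Albedo=-3, CO2=0]  = 14

14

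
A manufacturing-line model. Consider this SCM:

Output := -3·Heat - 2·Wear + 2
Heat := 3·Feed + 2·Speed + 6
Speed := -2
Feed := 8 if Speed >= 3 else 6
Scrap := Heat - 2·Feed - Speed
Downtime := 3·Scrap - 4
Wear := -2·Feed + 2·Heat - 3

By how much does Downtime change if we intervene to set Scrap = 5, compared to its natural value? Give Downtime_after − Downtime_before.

-15

Under do(Scrap=5), the mechanism Scrap := Heat - 2·Feed - Speed is discarded; Scrap is fixed at 5.
Downtime = 3·Scrap - 4  [with Scrap=5]  = 11
Without intervention: Feed = 8 if Speed >= 3 else 6  [with Speed=-2]  = 6; Heat = 3·Feed + 2·Speed + 6  [with Feed=6, Speed=-2]  = 20; Scrap = Heat - 2·Feed - Speed  [with Heat=20, Feed=6, Speed=-2]  = 10; Downtime = 3·Scrap - 4  [with Scrap=10]  = 26.
Change = 11 − 26 = -15.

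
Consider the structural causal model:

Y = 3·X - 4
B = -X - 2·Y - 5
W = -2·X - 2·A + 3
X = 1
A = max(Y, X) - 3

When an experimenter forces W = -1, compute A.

-2

The intervention breaks the incoming arrows to W: W = -2·X - 2·A + 3 no longer applies, and W = -1.
Since A is not a descendant of the intervened variable, it is unaffected.
Y = 3·X - 4  [with X=1]  = -1
A = max(Y, X) - 3  [with Y=-1, X=1]  = -2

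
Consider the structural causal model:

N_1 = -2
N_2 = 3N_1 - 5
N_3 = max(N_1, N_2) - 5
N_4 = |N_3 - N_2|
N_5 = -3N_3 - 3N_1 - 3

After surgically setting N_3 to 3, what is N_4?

The intervention breaks the incoming arrows to N_3: N_3 = max(N_1, N_2) - 5 no longer applies, and N_3 = 3.
N_2 = 3N_1 - 5  [with N_1=-2]  = -11
N_4 = |N_3 - N_2|  [with N_3=3, N_2=-11]  = 14

14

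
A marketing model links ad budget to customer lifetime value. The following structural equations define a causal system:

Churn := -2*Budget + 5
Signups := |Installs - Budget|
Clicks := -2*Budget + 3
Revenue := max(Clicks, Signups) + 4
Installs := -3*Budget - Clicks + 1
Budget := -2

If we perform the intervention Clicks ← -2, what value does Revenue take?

15

Under do(Clicks=-2), the mechanism Clicks := -2*Budget + 3 is discarded; Clicks is fixed at -2.
Installs = -3*Budget - Clicks + 1  [with Budget=-2, Clicks=-2]  = 9
Signups = |Installs - Budget|  [with Installs=9, Budget=-2]  = 11
Revenue = max(Clicks, Signups) + 4  [with Clicks=-2, Signups=11]  = 15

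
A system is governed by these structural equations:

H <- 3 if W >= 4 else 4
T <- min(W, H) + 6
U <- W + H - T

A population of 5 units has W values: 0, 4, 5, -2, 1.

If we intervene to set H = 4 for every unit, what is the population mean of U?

Under do(H=4), H's equation is replaced by H=4 for every unit. Per-unit U: -2, -2, -1, -2, -2. Mean = -1.8.

-1.8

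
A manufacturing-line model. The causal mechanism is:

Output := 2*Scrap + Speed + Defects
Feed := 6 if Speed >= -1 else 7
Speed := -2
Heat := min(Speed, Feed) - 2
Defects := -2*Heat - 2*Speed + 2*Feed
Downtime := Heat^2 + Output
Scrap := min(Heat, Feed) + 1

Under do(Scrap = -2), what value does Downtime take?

36

Under do(Scrap=-2), the mechanism Scrap := min(Heat, Feed) + 1 is discarded; Scrap is fixed at -2.
Feed = 6 if Speed >= -1 else 7  [with Speed=-2]  = 7
Heat = min(Speed, Feed) - 2  [with Speed=-2, Feed=7]  = -4
Defects = -2*Heat - 2*Speed + 2*Feed  [with Heat=-4, Speed=-2, Feed=7]  = 26
Output = 2*Scrap + Speed + Defects  [with Scrap=-2, Speed=-2, Defects=26]  = 20
Downtime = Heat^2 + Output  [with Heat=-4, Output=20]  = 36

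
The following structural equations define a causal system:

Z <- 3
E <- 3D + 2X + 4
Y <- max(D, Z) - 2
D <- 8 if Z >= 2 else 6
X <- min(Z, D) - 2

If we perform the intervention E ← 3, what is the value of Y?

6

Intervening sets E = 3 and removes its equation (E <- 3D + 2X + 4).
No directed path runs from E to Y, so Y keeps its natural value.
D = 8 if Z >= 2 else 6  [with Z=3]  = 8
Y = max(D, Z) - 2  [with D=8, Z=3]  = 6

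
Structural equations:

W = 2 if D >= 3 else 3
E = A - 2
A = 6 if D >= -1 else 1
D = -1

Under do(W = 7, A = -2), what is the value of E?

-4

Setting W = 7, A = -2 by intervention discards those variables' equations.
E = A - 2  [with A=-2]  = -4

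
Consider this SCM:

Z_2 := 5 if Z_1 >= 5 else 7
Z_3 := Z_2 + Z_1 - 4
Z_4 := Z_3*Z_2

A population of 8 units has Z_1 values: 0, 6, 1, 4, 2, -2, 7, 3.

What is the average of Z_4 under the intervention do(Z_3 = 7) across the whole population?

Every unit gets Z_3=7 under the intervention. Z_4 values become 49, 35, 49, 49, 49, 49, 35, 49; E[Z_4|do(Z_3=7)] = 45.5.

45.5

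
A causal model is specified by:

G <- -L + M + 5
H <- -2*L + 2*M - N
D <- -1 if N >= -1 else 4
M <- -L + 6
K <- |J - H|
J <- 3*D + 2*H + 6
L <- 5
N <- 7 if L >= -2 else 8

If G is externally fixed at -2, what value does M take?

Under do(G=-2), the mechanism G <- -L + M + 5 is discarded; G is fixed at -2.
No directed path runs from G to M, so M keeps its natural value.
M = -L + 6  [with L=5]  = 1

1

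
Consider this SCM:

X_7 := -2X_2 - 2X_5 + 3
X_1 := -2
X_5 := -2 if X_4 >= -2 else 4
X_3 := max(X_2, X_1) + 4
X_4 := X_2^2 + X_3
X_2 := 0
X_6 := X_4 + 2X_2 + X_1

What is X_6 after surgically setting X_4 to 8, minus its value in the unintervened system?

Under do(X_4=8), the mechanism X_4 := X_2^2 + X_3 is discarded; X_4 is fixed at 8.
X_6 = X_4 + 2X_2 + X_1  [with X_4=8, X_2=0, X_1=-2]  = 6
Without intervention: X_3 = max(X_2, X_1) + 4  [with X_2=0, X_1=-2]  = 4; X_4 = X_2^2 + X_3  [with X_2=0, X_3=4]  = 4; X_6 = X_4 + 2X_2 + X_1  [with X_4=4, X_2=0, X_1=-2]  = 2.
Change = 6 − 2 = 4.

4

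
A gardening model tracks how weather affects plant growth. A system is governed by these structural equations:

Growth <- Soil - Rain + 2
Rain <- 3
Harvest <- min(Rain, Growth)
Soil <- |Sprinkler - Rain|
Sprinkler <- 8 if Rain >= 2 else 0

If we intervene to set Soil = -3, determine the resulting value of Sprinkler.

Under do(Soil=-3), the mechanism Soil <- |Sprinkler - Rain| is discarded; Soil is fixed at -3.
Since Sprinkler is not a descendant of the intervened variable, it is unaffected.
Sprinkler = 8 if Rain >= 2 else 0  [with Rain=3]  = 8

8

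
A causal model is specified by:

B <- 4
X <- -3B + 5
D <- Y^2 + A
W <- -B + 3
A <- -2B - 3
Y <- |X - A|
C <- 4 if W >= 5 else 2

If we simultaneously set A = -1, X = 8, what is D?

80

Setting A = -1, X = 8 by intervention discards those variables' equations.
Y = |X - A|  [with X=8, A=-1]  = 9
D = Y^2 + A  [with Y=9, A=-1]  = 80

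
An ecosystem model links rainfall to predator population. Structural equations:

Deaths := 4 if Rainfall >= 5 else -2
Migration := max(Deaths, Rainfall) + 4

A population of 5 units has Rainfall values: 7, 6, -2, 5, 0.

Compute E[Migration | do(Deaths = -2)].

do(Deaths=-2) breaks Deaths's dependence on Rainfall. With Deaths=-2 fixed, Migration across the units is 11, 10, 2, 9, 4, mean 7.2.

7.2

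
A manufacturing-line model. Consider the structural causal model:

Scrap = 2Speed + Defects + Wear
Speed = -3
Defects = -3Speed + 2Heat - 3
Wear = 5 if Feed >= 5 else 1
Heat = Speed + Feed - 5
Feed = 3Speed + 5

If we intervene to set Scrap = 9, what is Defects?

-18

do(Scrap=9) replaces the equation Scrap = 2Speed + Defects + Wear with the constant Scrap = 9.
Since Defects is not a descendant of the intervened variable, it is unaffected.
Feed = 3Speed + 5  [with Speed=-3]  = -4
Heat = Speed + Feed - 5  [with Speed=-3, Feed=-4]  = -12
Defects = -3Speed + 2Heat - 3  [with Speed=-3, Heat=-12]  = -18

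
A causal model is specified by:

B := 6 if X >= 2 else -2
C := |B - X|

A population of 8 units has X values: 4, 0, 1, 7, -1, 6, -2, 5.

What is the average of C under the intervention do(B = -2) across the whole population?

4.5

do(B=-2) breaks B's dependence on X. With B=-2 fixed, C across the units is 6, 2, 3, 9, 1, 8, 0, 7, mean 4.5.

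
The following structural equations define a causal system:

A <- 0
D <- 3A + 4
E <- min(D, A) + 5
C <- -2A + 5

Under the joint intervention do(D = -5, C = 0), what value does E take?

0

The joint intervention fixes D = -5, C = 0, removing each variable's own equation.
E = min(D, A) + 5  [with D=-5, A=0]  = 0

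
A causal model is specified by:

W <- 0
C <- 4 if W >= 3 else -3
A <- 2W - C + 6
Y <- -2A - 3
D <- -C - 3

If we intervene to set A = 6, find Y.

-15

The intervention breaks the incoming arrows to A: A <- 2W - C + 6 no longer applies, and A = 6.
Y = -2A - 3  [with A=6]  = -15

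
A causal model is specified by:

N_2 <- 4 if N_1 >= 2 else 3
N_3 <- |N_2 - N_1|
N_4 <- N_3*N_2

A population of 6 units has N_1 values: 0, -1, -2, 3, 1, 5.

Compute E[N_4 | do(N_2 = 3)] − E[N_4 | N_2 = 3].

-2.5

Every unit gets N_2=3 under the intervention. N_4 values become 9, 12, 15, 0, 6, 6; E[N_4|do(N_2=3)] = 8.
Observing N_2=3 restricts to units where N_2's equation naturally yields 3: N_1 ∈ {0, -1, -2, 1}. In that subpopulation N_4 = 9, 12, 15, 6, mean 10.5.
Difference = 8 − 10.5 = -2.5.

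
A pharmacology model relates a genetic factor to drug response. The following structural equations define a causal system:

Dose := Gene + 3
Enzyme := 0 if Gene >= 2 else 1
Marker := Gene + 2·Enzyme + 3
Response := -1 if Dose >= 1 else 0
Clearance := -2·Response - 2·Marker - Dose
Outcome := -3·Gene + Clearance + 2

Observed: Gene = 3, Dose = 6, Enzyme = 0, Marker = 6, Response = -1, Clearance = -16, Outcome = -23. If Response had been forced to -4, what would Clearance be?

-10

The intervention breaks the incoming arrows to Response: Response := -1 if Dose >= 1 else 0 no longer applies, and Response = -4.
Dose = Gene + 3  [with Gene=3]  = 6
Enzyme = 0 if Gene >= 2 else 1  [with Gene=3]  = 0
Marker = Gene + 2·Enzyme + 3  [with Gene=3, Enzyme=0]  = 6
Clearance = -2·Response - 2·Marker - Dose  [with Response=-4, Marker=6, Dose=6]  = -10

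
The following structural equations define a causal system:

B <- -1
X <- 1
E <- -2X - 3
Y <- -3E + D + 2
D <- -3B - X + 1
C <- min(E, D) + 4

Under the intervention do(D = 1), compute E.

-5

The intervention breaks the incoming arrows to D: D <- -3B - X + 1 no longer applies, and D = 1.
E is not downstream of the intervention, so its value is determined by the original equations.
E = -2X - 3  [with X=1]  = -5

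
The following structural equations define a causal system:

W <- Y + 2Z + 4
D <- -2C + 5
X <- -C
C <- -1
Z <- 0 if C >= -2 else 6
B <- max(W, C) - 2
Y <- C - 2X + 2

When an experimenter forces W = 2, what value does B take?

0

Under do(W=2), the mechanism W <- Y + 2Z + 4 is discarded; W is fixed at 2.
B = max(W, C) - 2  [with W=2, C=-1]  = 0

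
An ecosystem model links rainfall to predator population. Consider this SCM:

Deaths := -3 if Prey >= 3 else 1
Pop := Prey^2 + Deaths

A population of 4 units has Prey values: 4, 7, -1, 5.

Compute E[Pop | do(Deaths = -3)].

Every unit gets Deaths=-3 under the intervention. Pop values become 13, 46, -2, 22; E[Pop|do(Deaths=-3)] = 19.75.

19.75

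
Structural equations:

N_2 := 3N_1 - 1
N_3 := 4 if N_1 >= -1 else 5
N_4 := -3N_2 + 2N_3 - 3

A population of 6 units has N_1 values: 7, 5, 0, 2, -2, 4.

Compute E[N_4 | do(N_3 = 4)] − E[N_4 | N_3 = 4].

8.4

The intervention sets N_3=4 in all 6 units regardless of N_1. Recomputing N_4 per unit gives -55, -37, 8, -10, 26, -28; average -16.
E[N_4|N_3=4] averages over only the 5 units with N_3=4 (N_1 = 7, 5, 0, 2, 4): N_4 = -55, -37, 8, -10, -28, mean -24.4.
Difference = -16 − (-24.4) = 8.4.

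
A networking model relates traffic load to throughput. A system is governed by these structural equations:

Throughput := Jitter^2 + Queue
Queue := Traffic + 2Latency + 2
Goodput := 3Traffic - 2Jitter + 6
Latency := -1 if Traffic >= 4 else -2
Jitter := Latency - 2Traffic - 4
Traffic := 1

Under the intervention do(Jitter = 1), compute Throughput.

0

Intervening sets Jitter = 1 and removes its equation (Jitter := Latency - 2Traffic - 4).
Latency = -1 if Traffic >= 4 else -2  [with Traffic=1]  = -2
Queue = Traffic + 2Latency + 2  [with Traffic=1, Latency=-2]  = -1
Throughput = Jitter^2 + Queue  [with Jitter=1, Queue=-1]  = 0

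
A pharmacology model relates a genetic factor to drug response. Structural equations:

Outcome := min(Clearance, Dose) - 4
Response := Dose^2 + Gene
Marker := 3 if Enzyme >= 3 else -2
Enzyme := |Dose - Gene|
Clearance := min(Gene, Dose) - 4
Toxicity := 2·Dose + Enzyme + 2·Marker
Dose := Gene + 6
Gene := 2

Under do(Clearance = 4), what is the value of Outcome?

do(Clearance=4) replaces the equation Clearance := min(Gene, Dose) - 4 with the constant Clearance = 4.
Dose = Gene + 6  [with Gene=2]  = 8
Outcome = min(Clearance, Dose) - 4  [with Clearance=4, Dose=8]  = 0

0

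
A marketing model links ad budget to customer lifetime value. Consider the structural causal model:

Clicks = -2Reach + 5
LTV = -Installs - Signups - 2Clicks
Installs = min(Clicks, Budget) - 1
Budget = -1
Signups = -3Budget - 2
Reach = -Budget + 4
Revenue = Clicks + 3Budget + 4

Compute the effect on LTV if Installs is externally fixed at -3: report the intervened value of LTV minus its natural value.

The intervention breaks the incoming arrows to Installs: Installs = min(Clicks, Budget) - 1 no longer applies, and Installs = -3.
Reach = -Budget + 4  [with Budget=-1]  = 5
Clicks = -2Reach + 5  [with Reach=5]  = -5
Signups = -3Budget - 2  [with Budget=-1]  = 1
LTV = -Installs - Signups - 2Clicks  [with Installs=-3, Signups=1, Clicks=-5]  = 12
Without intervention: Reach = -Budget + 4  [with Budget=-1]  = 5; Clicks = -2Reach + 5  [with Reach=5]  = -5; Installs = min(Clicks, Budget) - 1  [with Clicks=-5, Budget=-1]  = -6; Signups = -3Budget - 2  [with Budget=-1]  = 1; LTV = -Installs - Signups - 2Clicks  [with Installs=-6, Signups=1, Clicks=-5]  = 15.
Change = 12 − 15 = -3.

-3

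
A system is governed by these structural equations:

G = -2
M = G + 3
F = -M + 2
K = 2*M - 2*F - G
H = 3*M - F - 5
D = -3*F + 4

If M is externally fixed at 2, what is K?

6

Under do(M=2), the mechanism M = G + 3 is discarded; M is fixed at 2.
F = -M + 2  [with M=2]  = 0
K = 2*M - 2*F - G  [with M=2, F=0, G=-2]  = 6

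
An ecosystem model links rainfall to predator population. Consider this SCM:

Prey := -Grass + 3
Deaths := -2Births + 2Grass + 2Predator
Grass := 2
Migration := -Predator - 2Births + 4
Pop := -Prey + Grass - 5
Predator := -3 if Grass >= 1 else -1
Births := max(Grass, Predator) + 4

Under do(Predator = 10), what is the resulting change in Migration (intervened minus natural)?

The intervention breaks the incoming arrows to Predator: Predator := -3 if Grass >= 1 else -1 no longer applies, and Predator = 10.
Births = max(Grass, Predator) + 4  [with Grass=2, Predator=10]  = 14
Migration = -Predator - 2Births + 4  [with Predator=10, Births=14]  = -34
Without intervention: Predator = -3 if Grass >= 1 else -1  [with Grass=2]  = -3; Births = max(Grass, Predator) + 4  [with Grass=2, Predator=-3]  = 6; Migration = -Predator - 2Births + 4  [with Predator=-3, Births=6]  = -5.
Change = -34 − (-5) = -29.

-29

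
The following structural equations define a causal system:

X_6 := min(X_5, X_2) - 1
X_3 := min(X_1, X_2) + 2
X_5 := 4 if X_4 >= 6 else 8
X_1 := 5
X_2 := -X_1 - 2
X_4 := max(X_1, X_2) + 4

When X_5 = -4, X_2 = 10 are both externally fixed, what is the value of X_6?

-5

The joint intervention fixes X_5 = -4, X_2 = 10, removing each variable's own equation.
X_6 = min(X_5, X_2) - 1  [with X_5=-4, X_2=10]  = -5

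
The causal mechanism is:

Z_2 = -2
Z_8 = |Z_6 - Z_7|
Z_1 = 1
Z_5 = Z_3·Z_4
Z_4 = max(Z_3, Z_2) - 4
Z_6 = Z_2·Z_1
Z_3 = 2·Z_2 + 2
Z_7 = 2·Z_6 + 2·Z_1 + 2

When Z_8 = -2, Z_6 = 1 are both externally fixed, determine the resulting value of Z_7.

6

Setting Z_8 = -2, Z_6 = 1 by intervention discards those variables' equations.
Z_7 = 2·Z_6 + 2·Z_1 + 2  [with Z_6=1, Z_1=1]  = 6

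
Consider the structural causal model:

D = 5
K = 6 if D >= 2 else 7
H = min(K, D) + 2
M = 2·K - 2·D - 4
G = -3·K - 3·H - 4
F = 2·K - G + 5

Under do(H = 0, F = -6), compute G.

-22

The joint intervention fixes H = 0, F = -6, removing each variable's own equation.
K = 6 if D >= 2 else 7  [with D=5]  = 6
G = -3·K - 3·H - 4  [with K=6, H=0]  = -22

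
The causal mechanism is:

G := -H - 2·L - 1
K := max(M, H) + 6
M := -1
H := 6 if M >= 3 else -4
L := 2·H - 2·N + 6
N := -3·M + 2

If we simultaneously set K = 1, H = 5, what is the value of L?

The joint intervention fixes K = 1, H = 5, removing each variable's own equation.
N = -3·M + 2  [with M=-1]  = 5
L = 2·H - 2·N + 6  [with H=5, N=5]  = 6

6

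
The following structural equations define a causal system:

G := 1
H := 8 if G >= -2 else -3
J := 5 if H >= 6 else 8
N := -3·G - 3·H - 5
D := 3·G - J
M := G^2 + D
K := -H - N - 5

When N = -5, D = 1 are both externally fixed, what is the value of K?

Under do(N = -5, D = 1), each intervened variable's structural equation is replaced by its fixed value.
H = 8 if G >= -2 else -3  [with G=1]  = 8
K = -H - N - 5  [with H=8, N=-5]  = -8

-8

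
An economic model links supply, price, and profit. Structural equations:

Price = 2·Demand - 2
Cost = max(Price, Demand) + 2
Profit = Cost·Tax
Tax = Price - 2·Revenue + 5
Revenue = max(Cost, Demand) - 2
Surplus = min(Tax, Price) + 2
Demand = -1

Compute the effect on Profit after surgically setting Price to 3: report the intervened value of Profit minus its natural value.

Under do(Price=3), the mechanism Price = 2·Demand - 2 is discarded; Price is fixed at 3.
Cost = max(Price, Demand) + 2  [with Price=3, Demand=-1]  = 5
Revenue = max(Cost, Demand) - 2  [with Cost=5, Demand=-1]  = 3
Tax = Price - 2·Revenue + 5  [with Price=3, Revenue=3]  = 2
Profit = Cost·Tax  [with Cost=5, Tax=2]  = 10
Without intervention: Price = 2·Demand - 2  [with Demand=-1]  = -4; Cost = max(Price, Demand) + 2  [with Price=-4, Demand=-1]  = 1; Revenue = max(Cost, Demand) - 2  [with Cost=1, Demand=-1]  = -1; Tax = Price - 2·Revenue + 5  [with Price=-4, Revenue=-1]  = 3; Profit = Cost·Tax  [with Cost=1, Tax=3]  = 3.
Change = 10 − 3 = 7.

7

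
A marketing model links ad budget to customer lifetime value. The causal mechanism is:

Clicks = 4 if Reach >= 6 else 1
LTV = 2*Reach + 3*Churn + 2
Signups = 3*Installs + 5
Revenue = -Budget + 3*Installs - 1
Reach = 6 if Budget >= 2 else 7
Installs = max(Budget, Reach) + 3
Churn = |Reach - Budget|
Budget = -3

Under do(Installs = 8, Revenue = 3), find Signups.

29

Setting Installs = 8, Revenue = 3 by intervention discards those variables' equations.
Signups = 3*Installs + 5  [with Installs=8]  = 29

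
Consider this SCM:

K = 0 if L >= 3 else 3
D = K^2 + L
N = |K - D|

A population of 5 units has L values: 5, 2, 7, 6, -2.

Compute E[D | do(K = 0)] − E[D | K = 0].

Under do(K=0), K's equation is replaced by K=0 for every unit. Per-unit D: 5, 2, 7, 6, -2. Mean = 3.6.
Conditioning on K=0 selects the 3 unit(s) with L ∈ {5, 7, 6}. Their D values: 5, 7, 6. Mean = 6.
Difference = 3.6 − 6 = -2.4.

-2.4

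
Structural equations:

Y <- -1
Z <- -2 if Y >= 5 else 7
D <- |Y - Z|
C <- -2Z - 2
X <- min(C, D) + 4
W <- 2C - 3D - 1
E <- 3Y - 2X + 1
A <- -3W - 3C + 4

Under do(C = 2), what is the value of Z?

7

The intervention breaks the incoming arrows to C: C <- -2Z - 2 no longer applies, and C = 2.
Since Z is not a descendant of the intervened variable, it is unaffected.
Z = -2 if Y >= 5 else 7  [with Y=-1]  = 7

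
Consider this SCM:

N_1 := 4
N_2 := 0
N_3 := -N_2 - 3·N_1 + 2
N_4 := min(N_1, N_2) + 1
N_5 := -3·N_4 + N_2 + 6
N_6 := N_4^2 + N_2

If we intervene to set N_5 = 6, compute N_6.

1

The intervention breaks the incoming arrows to N_5: N_5 := -3·N_4 + N_2 + 6 no longer applies, and N_5 = 6.
Since N_6 is not a descendant of the intervened variable, it is unaffected.
N_4 = min(N_1, N_2) + 1  [with N_1=4, N_2=0]  = 1
N_6 = N_4^2 + N_2  [with N_4=1, N_2=0]  = 1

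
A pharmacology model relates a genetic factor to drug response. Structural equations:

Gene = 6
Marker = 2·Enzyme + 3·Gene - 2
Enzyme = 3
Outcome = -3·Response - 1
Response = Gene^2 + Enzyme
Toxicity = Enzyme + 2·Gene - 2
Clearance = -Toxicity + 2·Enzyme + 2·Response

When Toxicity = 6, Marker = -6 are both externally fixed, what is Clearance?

78

The joint intervention fixes Toxicity = 6, Marker = -6, removing each variable's own equation.
Response = Gene^2 + Enzyme  [with Gene=6, Enzyme=3]  = 39
Clearance = -Toxicity + 2·Enzyme + 2·Response  [with Toxicity=6, Enzyme=3, Response=39]  = 78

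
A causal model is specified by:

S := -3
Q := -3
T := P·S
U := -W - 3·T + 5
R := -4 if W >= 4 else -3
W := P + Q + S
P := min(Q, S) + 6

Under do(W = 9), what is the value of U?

Under do(W=9), the mechanism W := P + Q + S is discarded; W is fixed at 9.
P = min(Q, S) + 6  [with Q=-3, S=-3]  = 3
T = P·S  [with P=3, S=-3]  = -9
U = -W - 3·T + 5  [with W=9, T=-9]  = 23

23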